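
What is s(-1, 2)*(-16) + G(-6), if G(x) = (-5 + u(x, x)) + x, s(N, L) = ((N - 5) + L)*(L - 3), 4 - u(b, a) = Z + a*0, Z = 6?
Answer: -77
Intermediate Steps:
u(b, a) = -2 (u(b, a) = 4 - (6 + a*0) = 4 - (6 + 0) = 4 - 1*6 = 4 - 6 = -2)
s(N, L) = (-3 + L)*(-5 + L + N) (s(N, L) = ((-5 + N) + L)*(-3 + L) = (-5 + L + N)*(-3 + L) = (-3 + L)*(-5 + L + N))
G(x) = -7 + x (G(x) = (-5 - 2) + x = -7 + x)
s(-1, 2)*(-16) + G(-6) = (15 + 2² - 8*2 - 3*(-1) + 2*(-1))*(-16) + (-7 - 6) = (15 + 4 - 16 + 3 - 2)*(-16) - 13 = 4*(-16) - 13 = -64 - 13 = -77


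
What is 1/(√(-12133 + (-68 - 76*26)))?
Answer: -I*√14177/14177 ≈ -0.0083986*I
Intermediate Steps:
1/(√(-12133 + (-68 - 76*26))) = 1/(√(-12133 + (-68 - 1976))) = 1/(√(-12133 - 2044)) = 1/(√(-14177)) = 1/(I*√14177) = -I*√14177/14177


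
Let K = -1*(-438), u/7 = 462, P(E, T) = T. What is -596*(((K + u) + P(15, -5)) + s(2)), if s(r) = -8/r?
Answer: -2183148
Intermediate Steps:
u = 3234 (u = 7*462 = 3234)
K = 438
-596*(((K + u) + P(15, -5)) + s(2)) = -596*(((438 + 3234) - 5) - 8/2) = -596*((3672 - 5) - 8*½) = -596*(3667 - 4) = -596*3663 = -2183148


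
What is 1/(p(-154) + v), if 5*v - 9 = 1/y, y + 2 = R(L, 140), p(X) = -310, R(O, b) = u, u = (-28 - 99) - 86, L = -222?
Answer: -1075/331316 ≈ -0.0032446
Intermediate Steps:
u = -213 (u = -127 - 86 = -213)
R(O, b) = -213
y = -215 (y = -2 - 213 = -215)
v = 1934/1075 (v = 9/5 + (⅕)/(-215) = 9/5 + (⅕)*(-1/215) = 9/5 - 1/1075 = 1934/1075 ≈ 1.7991)
1/(p(-154) + v) = 1/(-310 + 1934/1075) = 1/(-331316/1075) = -1075/331316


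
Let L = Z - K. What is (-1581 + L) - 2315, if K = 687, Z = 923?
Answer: -3660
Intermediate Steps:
L = 236 (L = 923 - 1*687 = 923 - 687 = 236)
(-1581 + L) - 2315 = (-1581 + 236) - 2315 = -1345 - 2315 = -3660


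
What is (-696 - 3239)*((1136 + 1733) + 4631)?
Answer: -29512500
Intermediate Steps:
(-696 - 3239)*((1136 + 1733) + 4631) = -3935*(2869 + 4631) = -3935*7500 = -29512500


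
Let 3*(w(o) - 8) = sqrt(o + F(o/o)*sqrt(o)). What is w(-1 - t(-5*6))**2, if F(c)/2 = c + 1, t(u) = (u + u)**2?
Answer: (24 + sqrt(-3601 + 4*I*sqrt(3601)))**2/9 ≈ -325.45 + 346.89*I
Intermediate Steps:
t(u) = 4*u**2 (t(u) = (2*u)**2 = 4*u**2)
F(c) = 2 + 2*c (F(c) = 2*(c + 1) = 2*(1 + c) = 2 + 2*c)
w(o) = 8 + sqrt(o + 4*sqrt(o))/3 (w(o) = 8 + sqrt(o + (2 + 2*(o/o))*sqrt(o))/3 = 8 + sqrt(o + (2 + 2*1)*sqrt(o))/3 = 8 + sqrt(o + (2 + 2)*sqrt(o))/3 = 8 + sqrt(o + 4*sqrt(o))/3)
w(-1 - t(-5*6))**2 = (8 + sqrt((-1 - 4*(-5*6)**2) + 4*sqrt(-1 - 4*(-5*6)**2))/3)**2 = (8 + sqrt((-1 - 4*(-30)**2) + 4*sqrt(-1 - 4*(-30)**2))/3)**2 = (8 + sqrt((-1 - 4*900) + 4*sqrt(-1 - 4*900))/3)**2 = (8 + sqrt((-1 - 1*3600) + 4*sqrt(-1 - 1*3600))/3)**2 = (8 + sqrt((-1 - 3600) + 4*sqrt(-1 - 3600))/3)**2 = (8 + sqrt(-3601 + 4*sqrt(-3601))/3)**2 = (8 + sqrt(-3601 + 4*(I*sqrt(3601)))/3)**2 = (8 + sqrt(-3601 + 4*I*sqrt(3601))/3)**2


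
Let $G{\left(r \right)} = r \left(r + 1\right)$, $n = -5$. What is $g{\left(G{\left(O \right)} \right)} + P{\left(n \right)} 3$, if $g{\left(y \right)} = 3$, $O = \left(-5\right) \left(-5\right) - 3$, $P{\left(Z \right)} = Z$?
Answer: $-12$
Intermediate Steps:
$O = 22$ ($O = 25 - 3 = 22$)
$G{\left(r \right)} = r \left(1 + r\right)$
$g{\left(G{\left(O \right)} \right)} + P{\left(n \right)} 3 = 3 - 15 = -12$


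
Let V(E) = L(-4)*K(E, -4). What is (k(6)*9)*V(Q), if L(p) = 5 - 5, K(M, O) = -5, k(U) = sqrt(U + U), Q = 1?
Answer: 0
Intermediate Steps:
k(U) = sqrt(2)*sqrt(U) (k(U) = sqrt(2*U) = sqrt(2)*sqrt(U))
L(p) = 0
V(E) = 0 (V(E) = 0*(-5) = 0)
(k(6)*9)*V(Q) = ((sqrt(2)*sqrt(6))*9)*0 = ((2*sqrt(3))*9)*0 = (18*sqrt(3))*0 = 0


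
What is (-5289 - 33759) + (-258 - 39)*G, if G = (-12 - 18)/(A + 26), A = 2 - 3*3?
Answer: -733002/19 ≈ -38579.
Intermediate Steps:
A = -7 (A = 2 - 9 = -7)
G = -30/19 (G = (-12 - 18)/(-7 + 26) = -30/19 ≈ -1.5789)
(-5289 - 33759) + (-258 - 39)*G = (-5289 - 33759) + (-258 - 39)*(-30/19) = -39048 - 297*(-30/19) = -39048 + 8910/19 = -733002/19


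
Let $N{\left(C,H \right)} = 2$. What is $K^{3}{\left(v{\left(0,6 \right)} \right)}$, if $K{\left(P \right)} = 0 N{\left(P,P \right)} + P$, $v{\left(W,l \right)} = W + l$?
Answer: $216$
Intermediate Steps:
$K{\left(P \right)} = P$ ($K{\left(P \right)} = 0 \cdot 2 + P = 0 + P = P$)
$K^{3}{\left(v{\left(0,6 \right)} \right)} = \left(0 + 6\right)^{3} = 6^{3} = 216$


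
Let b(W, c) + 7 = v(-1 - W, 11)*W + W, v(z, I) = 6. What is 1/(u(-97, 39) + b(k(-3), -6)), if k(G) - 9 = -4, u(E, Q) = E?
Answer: -1/69 ≈ -0.014493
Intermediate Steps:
k(G) = 5 (k(G) = 9 - 4 = 5)
b(W, c) = -7 + 7*W (b(W, c) = -7 + (6*W + W) = -7 + 7*W)
1/(u(-97, 39) + b(k(-3), -6)) = 1/(-97 + (-7 + 7*5)) = 1/(-97 + (-7 + 35)) = 1/(-97 + 28) = 1/(-69) = -1/69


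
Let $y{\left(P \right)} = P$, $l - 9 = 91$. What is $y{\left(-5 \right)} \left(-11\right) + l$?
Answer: $155$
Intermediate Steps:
$l = 100$ ($l = 9 + 91 = 100$)
$y{\left(-5 \right)} \left(-11\right) + l = \left(-5\right) \left(-11\right) + 100 = 55 + 100 = 155$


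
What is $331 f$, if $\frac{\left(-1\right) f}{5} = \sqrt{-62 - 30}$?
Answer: $- 3310 i \sqrt{23} \approx - 15874.0 i$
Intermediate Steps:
$f = - 10 i \sqrt{23}$ ($f = - 5 \sqrt{-62 - 30} = - 5 \sqrt{-92} = - 5 \cdot 2 i \sqrt{23} = - 10 i \sqrt{23} \approx - 47.958 i$)
$331 f = 331 \left(- 10 i \sqrt{23}\right) = - 3310 i \sqrt{23}$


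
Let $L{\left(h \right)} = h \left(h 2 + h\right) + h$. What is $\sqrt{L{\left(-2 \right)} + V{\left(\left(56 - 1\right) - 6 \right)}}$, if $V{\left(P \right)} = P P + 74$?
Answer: $\sqrt{2485} \approx 49.85$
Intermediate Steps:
$L{\left(h \right)} = h + 3 h^{2}$ ($L{\left(h \right)} = h \left(2 h + h\right) + h = h 3 h + h = 3 h^{2} + h = h + 3 h^{2}$)
$V{\left(P \right)} = 74 + P^{2}$ ($V{\left(P \right)} = P^{2} + 74 = 74 + P^{2}$)
$\sqrt{L{\left(-2 \right)} + V{\left(\left(56 - 1\right) - 6 \right)}} = \sqrt{- 2 \left(1 + 3 \left(-2\right)\right) + \left(74 + \left(\left(56 - 1\right) - 6\right)^{2}\right)} = \sqrt{- 2 \left(1 - 6\right) + \left(74 + \left(55 - 6\right)^{2}\right)} = \sqrt{\left(-2\right) \left(-5\right) + \left(74 + 49^{2}\right)} = \sqrt{10 + \left(74 + 2401\right)} = \sqrt{10 + 2475} = \sqrt{2485}$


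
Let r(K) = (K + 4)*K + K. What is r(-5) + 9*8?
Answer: 72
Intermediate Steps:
r(K) = K + K*(4 + K) (r(K) = (4 + K)*K + K = K*(4 + K) + K = K + K*(4 + K))
r(-5) + 9*8 = -5*(5 - 5) + 9*8 = -5*0 + 72 = 0 + 72 = 72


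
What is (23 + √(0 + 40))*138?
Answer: 3174 + 276*√10 ≈ 4046.8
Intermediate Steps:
(23 + √(0 + 40))*138 = (23 + √40)*138 = (23 + 2*√10)*138 = 3174 + 276*√10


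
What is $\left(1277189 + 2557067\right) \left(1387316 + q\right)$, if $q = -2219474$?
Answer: $-3190706804448$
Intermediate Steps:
$\left(1277189 + 2557067\right) \left(1387316 + q\right) = \left(1277189 + 2557067\right) \left(1387316 - 2219474\right) = 3834256 \left(-832158\right) = -3190706804448$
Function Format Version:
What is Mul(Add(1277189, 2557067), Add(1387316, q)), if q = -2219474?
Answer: -3190706804448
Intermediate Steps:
Mul(Add(1277189, 2557067), Add(1387316, q)) = Mul(Add(1277189, 2557067), Add(1387316, -2219474)) = Mul(3834256, -832158) = -3190706804448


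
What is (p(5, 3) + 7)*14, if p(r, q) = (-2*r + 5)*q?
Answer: -112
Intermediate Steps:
p(r, q) = q*(5 - 2*r) (p(r, q) = (5 - 2*r)*q = q*(5 - 2*r))
(p(5, 3) + 7)*14 = (3*(5 - 2*5) + 7)*14 = (3*(5 - 10) + 7)*14 = (3*(-5) + 7)*14 = (-15 + 7)*14 = -8*14 = -112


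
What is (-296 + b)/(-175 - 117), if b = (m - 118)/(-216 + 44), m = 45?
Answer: 50839/50224 ≈ 1.0122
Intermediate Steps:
b = 73/172 (b = (45 - 118)/(-216 + 44) = -73/(-172) = -73*(-1/172) = 73/172 ≈ 0.42442)
(-296 + b)/(-175 - 117) = (-296 + 73/172)/(-175 - 117) = -50839/172/(-292) = -50839/172*(-1/292) = 50839/50224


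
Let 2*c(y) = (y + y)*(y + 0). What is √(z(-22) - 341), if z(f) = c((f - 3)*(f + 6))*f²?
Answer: √77439659 ≈ 8800.0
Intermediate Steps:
c(y) = y² (c(y) = ((y + y)*(y + 0))/2 = ((2*y)*y)/2 = (2*y²)/2 = y²)
z(f) = f²*(-3 + f)²*(6 + f)² (z(f) = ((f - 3)*(f + 6))²*f² = ((-3 + f)*(6 + f))²*f² = ((-3 + f)²*(6 + f)²)*f² = f²*(-3 + f)²*(6 + f)²)
√(z(-22) - 341) = √((-22)²*(-18 + (-22)² + 3*(-22))² - 341) = √(484*(-18 + 484 - 66)² - 341) = √(484*400² - 341) = √(484*160000 - 341) = √(77440000 - 341) = √77439659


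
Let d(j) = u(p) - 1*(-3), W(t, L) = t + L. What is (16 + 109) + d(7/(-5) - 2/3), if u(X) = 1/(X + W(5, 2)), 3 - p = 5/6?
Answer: 7046/55 ≈ 128.11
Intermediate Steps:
p = 13/6 (p = 3 - 5/6 = 3 - 1*⅚ = 3 - ⅚ = 13/6 ≈ 2.1667)
W(t, L) = L + t
u(X) = 1/(7 + X) (u(X) = 1/(X + (2 + 5)) = 1/(X + 7) = 1/(7 + X))
d(j) = 171/55 (d(j) = 1/(7 + 13/6) - 1*(-3) = 1/(55/6) + 3 = 6/55 + 3 = 171/55)
(16 + 109) + d(7/(-5) - 2/3) = (16 + 109) + 171/55 = 125 + 171/55 = 7046/55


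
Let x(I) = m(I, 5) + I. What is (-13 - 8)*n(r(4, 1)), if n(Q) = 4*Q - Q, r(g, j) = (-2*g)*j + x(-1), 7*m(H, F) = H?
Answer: 576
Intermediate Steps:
m(H, F) = H/7
x(I) = 8*I/7 (x(I) = I/7 + I = 8*I/7)
r(g, j) = -8/7 - 2*g*j (r(g, j) = (-2*g)*j + (8/7)*(-1) = -2*g*j - 8/7 = -8/7 - 2*g*j)
n(Q) = 3*Q
(-13 - 8)*n(r(4, 1)) = (-13 - 8)*(3*(-8/7 - 2*4*1)) = -63*(-8/7 - 8) = -63*(-64)/7 = -21*(-192/7) = 576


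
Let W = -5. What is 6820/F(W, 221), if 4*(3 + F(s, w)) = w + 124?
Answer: 27280/333 ≈ 81.922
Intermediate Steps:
F(s, w) = 28 + w/4 (F(s, w) = -3 + (w + 124)/4 = -3 + (124 + w)/4 = -3 + (31 + w/4) = 28 + w/4)
6820/F(W, 221) = 6820/(28 + (¼)*221) = 6820/(28 + 221/4) = 6820/(333/4) = 6820*(4/333) = 27280/333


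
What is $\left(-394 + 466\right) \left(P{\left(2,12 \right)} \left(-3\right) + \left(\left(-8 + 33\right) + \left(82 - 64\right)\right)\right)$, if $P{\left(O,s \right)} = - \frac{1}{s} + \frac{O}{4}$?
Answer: $3006$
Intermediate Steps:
$P{\left(O,s \right)} = - \frac{1}{s} + \frac{O}{4}$ ($P{\left(O,s \right)} = - \frac{1}{s} + O \frac{1}{4} = - \frac{1}{s} + \frac{O}{4}$)
$\left(-394 + 466\right) \left(P{\left(2,12 \right)} \left(-3\right) + \left(\left(-8 + 33\right) + \left(82 - 64\right)\right)\right) = \left(-394 + 466\right) \left(\left(- \frac{1}{12} + \frac{1}{4} \cdot 2\right) \left(-3\right) + \left(\left(-8 + 33\right) + \left(82 - 64\right)\right)\right) = 72 \left(\left(\left(-1\right) \frac{1}{12} + \frac{1}{2}\right) \left(-3\right) + \left(25 + 18\right)\right) = 72 \left(\left(- \frac{1}{12} + \frac{1}{2}\right) \left(-3\right) + 43\right) = 72 \left(\frac{5}{12} \left(-3\right) + 43\right) = 72 \left(- \frac{5}{4} + 43\right) = 72 \cdot \frac{167}{4} = 3006$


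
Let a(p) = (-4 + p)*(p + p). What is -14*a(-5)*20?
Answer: -25200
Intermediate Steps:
a(p) = 2*p*(-4 + p) (a(p) = (-4 + p)*(2*p) = 2*p*(-4 + p))
-14*a(-5)*20 = -28*(-5)*(-4 - 5)*20 = -28*(-5)*(-9)*20 = -14*90*20 = -1260*20 = -25200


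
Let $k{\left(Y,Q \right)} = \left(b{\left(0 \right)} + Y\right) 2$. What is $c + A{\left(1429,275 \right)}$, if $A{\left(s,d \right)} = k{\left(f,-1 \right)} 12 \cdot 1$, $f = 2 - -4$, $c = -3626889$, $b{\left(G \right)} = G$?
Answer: $-3626745$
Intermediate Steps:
$f = 6$ ($f = 2 + 4 = 6$)
$k{\left(Y,Q \right)} = 2 Y$ ($k{\left(Y,Q \right)} = \left(0 + Y\right) 2 = Y 2 = 2 Y$)
$A{\left(s,d \right)} = 144$ ($A{\left(s,d \right)} = 2 \cdot 6 \cdot 12 \cdot 1 = 12 \cdot 12 \cdot 1 = 144 \cdot 1 = 144$)
$c + A{\left(1429,275 \right)} = -3626889 + 144 = -3626745$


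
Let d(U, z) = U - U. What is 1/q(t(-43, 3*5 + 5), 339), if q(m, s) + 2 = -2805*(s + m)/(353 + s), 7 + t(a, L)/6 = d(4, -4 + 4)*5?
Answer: -692/834469 ≈ -0.00082927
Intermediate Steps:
d(U, z) = 0
t(a, L) = -42 (t(a, L) = -42 + 6*(0*5) = -42 + 6*0 = -42 + 0 = -42)
q(m, s) = -2 - 2805*(m + s)/(353 + s) (q(m, s) = -2 - 2805*(s + m)/(353 + s) = -2 - 2805*(m + s)/(353 + s))
1/q(t(-43, 3*5 + 5), 339) = 1/((-706 - 2807*339 - 2805*(-42))/(353 + 339)) = 1/((-706 - 951573 + 117810)/692) = 1/((1/692)*(-834469)) = 1/(-834469/692) = -692/834469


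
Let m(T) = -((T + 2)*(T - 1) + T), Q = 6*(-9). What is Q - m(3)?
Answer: -41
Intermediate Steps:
Q = -54
m(T) = -T - (-1 + T)*(2 + T) (m(T) = -((2 + T)*(-1 + T) + T) = -((-1 + T)*(2 + T) + T) = -(T + (-1 + T)*(2 + T)) = -T - (-1 + T)*(2 + T))
Q - m(3) = -54 - (2 - 1*3² - 2*3) = -54 - (2 - 1*9 - 6) = -54 - (2 - 9 - 6) = -54 - 1*(-13) = -54 + 13 = -41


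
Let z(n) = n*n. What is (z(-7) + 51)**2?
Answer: 10000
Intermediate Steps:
z(n) = n**2
(z(-7) + 51)**2 = ((-7)**2 + 51)**2 = (49 + 51)**2 = 100**2 = 10000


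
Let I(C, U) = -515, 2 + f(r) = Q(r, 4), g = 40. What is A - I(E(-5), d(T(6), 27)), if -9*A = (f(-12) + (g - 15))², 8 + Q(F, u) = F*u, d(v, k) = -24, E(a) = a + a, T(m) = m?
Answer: 394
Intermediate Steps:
E(a) = 2*a
Q(F, u) = -8 + F*u
f(r) = -10 + 4*r (f(r) = -2 + (-8 + r*4) = -2 + (-8 + 4*r) = -10 + 4*r)
A = -121 (A = -((-10 + 4*(-12)) + (40 - 15))²/9 = -((-10 - 48) + 25)²/9 = -(-58 + 25)²/9 = -⅑*(-33)² = -⅑*1089 = -121)
A - I(E(-5), d(T(6), 27)) = -121 - 1*(-515) = -121 + 515 = 394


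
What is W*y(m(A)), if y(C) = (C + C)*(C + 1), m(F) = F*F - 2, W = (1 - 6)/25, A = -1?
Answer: 0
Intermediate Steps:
W = -⅕ (W = -5*1/25 = -⅕ ≈ -0.20000)
m(F) = -2 + F² (m(F) = F² - 2 = -2 + F²)
y(C) = 2*C*(1 + C) (y(C) = (2*C)*(1 + C) = 2*C*(1 + C))
W*y(m(A)) = -2*(-2 + (-1)²)*(1 + (-2 + (-1)²))/5 = -2*(-2 + 1)*(1 + (-2 + 1))/5 = -2*(-1)*(1 - 1)/5 = -2*(-1)*0/5 = -⅕*0 = 0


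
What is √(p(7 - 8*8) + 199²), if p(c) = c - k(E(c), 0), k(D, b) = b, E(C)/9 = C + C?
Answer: 2*√9886 ≈ 198.86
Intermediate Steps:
E(C) = 18*C (E(C) = 9*(C + C) = 9*(2*C) = 18*C)
p(c) = c (p(c) = c - 1*0 = c + 0 = c)
√(p(7 - 8*8) + 199²) = √((7 - 8*8) + 199²) = √((7 - 64) + 39601) = √(-57 + 39601) = √39544 = 2*√9886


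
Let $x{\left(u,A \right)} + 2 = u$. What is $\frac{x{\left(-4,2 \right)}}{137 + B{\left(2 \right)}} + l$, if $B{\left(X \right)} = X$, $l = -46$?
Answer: $- \frac{6400}{139} \approx -46.043$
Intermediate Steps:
$x{\left(u,A \right)} = -2 + u$
$\frac{x{\left(-4,2 \right)}}{137 + B{\left(2 \right)}} + l = \frac{-2 - 4}{137 + 2} - 46 = \frac{1}{139} \left(-6\right) - 46 = - \frac{6}{139} - 46 = - \frac{6400}{139}$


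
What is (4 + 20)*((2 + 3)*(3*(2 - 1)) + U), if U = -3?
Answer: 288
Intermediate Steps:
(4 + 20)*((2 + 3)*(3*(2 - 1)) + U) = (4 + 20)*((2 + 3)*(3*(2 - 1)) - 3) = 24*(5*(3*1) - 3) = 24*(5*3 - 3) = 24*(15 - 3) = 24*12 = 288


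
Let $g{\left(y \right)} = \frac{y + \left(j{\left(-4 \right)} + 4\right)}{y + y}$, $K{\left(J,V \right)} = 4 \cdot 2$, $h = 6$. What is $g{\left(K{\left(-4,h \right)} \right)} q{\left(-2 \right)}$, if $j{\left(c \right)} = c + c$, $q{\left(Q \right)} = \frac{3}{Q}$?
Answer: $- \frac{3}{8} \approx -0.375$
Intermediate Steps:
$K{\left(J,V \right)} = 8$
$j{\left(c \right)} = 2 c$
$g{\left(y \right)} = \frac{-4 + y}{2 y}$ ($g{\left(y \right)} = \frac{y + \left(2 \left(-4\right) + 4\right)}{y + y} = \frac{y + \left(-8 + 4\right)}{2 y} = \left(y - 4\right) \frac{1}{2 y} = \left(-4 + y\right) \frac{1}{2 y} = \frac{-4 + y}{2 y}$)
$g{\left(K{\left(-4,h \right)} \right)} q{\left(-2 \right)} = \frac{-4 + 8}{2 \cdot 8} \frac{3}{-2} = \frac{1}{2} \cdot \frac{1}{8} \cdot 4 \cdot 3 \left(- \frac{1}{2}\right) = \frac{1}{4} \left(- \frac{3}{2}\right) = - \frac{3}{8}$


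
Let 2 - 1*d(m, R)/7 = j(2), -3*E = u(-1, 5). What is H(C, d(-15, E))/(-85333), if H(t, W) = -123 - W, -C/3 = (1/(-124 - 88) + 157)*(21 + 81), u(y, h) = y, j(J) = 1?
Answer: 130/85333 ≈ 0.0015234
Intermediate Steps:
E = ⅓ (E = -⅓*(-1) = ⅓ ≈ 0.33333)
d(m, R) = 7 (d(m, R) = 14 - 7*1 = 14 - 7 = 7)
C = -5092299/106 (C = -3*(1/(-124 - 88) + 157)*(21 + 81) = -3*(1/(-212) + 157)*102 = -3*(-1/212 + 157)*102 = -99849*102/212 = -3*1697433/106 = -5092299/106 ≈ -48041.)
H(C, d(-15, E))/(-85333) = (-123 - 1*7)/(-85333) = (-123 - 7)*(-1/85333) = -130*(-1/85333) = 130/85333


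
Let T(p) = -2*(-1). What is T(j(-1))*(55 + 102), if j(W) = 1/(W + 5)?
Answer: 314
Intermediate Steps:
j(W) = 1/(5 + W)
T(p) = 2
T(j(-1))*(55 + 102) = 2*(55 + 102) = 2*157 = 314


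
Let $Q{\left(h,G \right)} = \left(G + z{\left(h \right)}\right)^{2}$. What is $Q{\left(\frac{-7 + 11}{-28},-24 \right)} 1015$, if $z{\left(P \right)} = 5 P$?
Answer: $\frac{4339705}{7} \approx 6.1996 \cdot 10^{5}$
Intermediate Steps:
$Q{\left(h,G \right)} = \left(G + 5 h\right)^{2}$
$Q{\left(\frac{-7 + 11}{-28},-24 \right)} 1015 = \left(-24 + 5 \frac{-7 + 11}{-28}\right)^{2} \cdot 1015 = \left(-24 + 5 \cdot 4 \left(- \frac{1}{28}\right)\right)^{2} \cdot 1015 = \left(-24 + 5 \left(- \frac{1}{7}\right)\right)^{2} \cdot 1015 = \left(-24 - \frac{5}{7}\right)^{2} \cdot 1015 = \left(- \frac{173}{7}\right)^{2} \cdot 1015 = \frac{29929}{49} \cdot 1015 = \frac{4339705}{7}$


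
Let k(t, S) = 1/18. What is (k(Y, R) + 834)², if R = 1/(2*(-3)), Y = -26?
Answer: 225390169/324 ≈ 6.9565e+5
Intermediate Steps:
R = -⅙ (R = 1/(-6) = -⅙ ≈ -0.16667)
k(t, S) = 1/18
(k(Y, R) + 834)² = (1/18 + 834)² = (15013/18)² = 225390169/324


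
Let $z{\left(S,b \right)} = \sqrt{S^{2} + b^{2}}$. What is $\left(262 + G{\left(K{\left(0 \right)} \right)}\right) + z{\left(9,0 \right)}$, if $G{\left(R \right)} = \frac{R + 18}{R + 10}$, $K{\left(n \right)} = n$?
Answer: $\frac{1364}{5} \approx 272.8$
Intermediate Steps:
$G{\left(R \right)} = \frac{18 + R}{10 + R}$
$\left(262 + G{\left(K{\left(0 \right)} \right)}\right) + z{\left(9,0 \right)} = \left(262 + \frac{18 + 0}{10 + 0}\right) + \sqrt{9^{2} + 0^{2}} = \left(262 + \frac{1}{10} \cdot 18\right) + \sqrt{81 + 0} = \left(262 + \frac{1}{10} \cdot 18\right) + \sqrt{81} = \left(262 + \frac{9}{5}\right) + 9 = \frac{1319}{5} + 9 = \frac{1364}{5}$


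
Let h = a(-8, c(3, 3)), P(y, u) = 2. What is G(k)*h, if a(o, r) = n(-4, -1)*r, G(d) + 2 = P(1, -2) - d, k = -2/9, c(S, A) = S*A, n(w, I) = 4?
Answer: 8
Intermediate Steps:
c(S, A) = A*S
k = -2/9 (k = -2*⅑ = -2/9 ≈ -0.22222)
G(d) = -d (G(d) = -2 + (2 - d) = -d)
a(o, r) = 4*r
h = 36 (h = 4*(3*3) = 4*9 = 36)
G(k)*h = -1*(-2/9)*36 = (2/9)*36 = 8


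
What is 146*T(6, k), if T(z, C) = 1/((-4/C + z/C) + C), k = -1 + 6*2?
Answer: 1606/123 ≈ 13.057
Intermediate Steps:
k = 11 (k = -1 + 12 = 11)
T(z, C) = 1/(C - 4/C + z/C)
146*T(6, k) = 146*(11/(-4 + 6 + 11²)) = 146*(11/(-4 + 6 + 121)) = 146*(11/123) = 1606/123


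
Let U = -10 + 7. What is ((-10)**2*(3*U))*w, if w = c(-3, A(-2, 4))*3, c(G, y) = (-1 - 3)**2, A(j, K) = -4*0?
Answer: -43200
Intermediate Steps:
A(j, K) = 0
c(G, y) = 16 (c(G, y) = (-4)**2 = 16)
U = -3
w = 48 (w = 16*3 = 48)
((-10)**2*(3*U))*w = ((-10)**2*(3*(-3)))*48 = (100*(-9))*48 = -900*48 = -43200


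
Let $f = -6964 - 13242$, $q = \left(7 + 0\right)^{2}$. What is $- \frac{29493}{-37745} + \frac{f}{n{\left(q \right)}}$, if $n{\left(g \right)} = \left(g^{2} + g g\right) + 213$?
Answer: $- \frac{24590723}{7571647} \approx -3.2477$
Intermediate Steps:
$q = 49$ ($q = 7^{2} = 49$)
$f = -20206$ ($f = -6964 - 13242 = -20206$)
$n{\left(g \right)} = 213 + 2 g^{2}$ ($n{\left(g \right)} = \left(g^{2} + g^{2}\right) + 213 = 2 g^{2} + 213 = 213 + 2 g^{2}$)
$- \frac{29493}{-37745} + \frac{f}{n{\left(q \right)}} = - \frac{29493}{-37745} - \frac{20206}{213 + 2 \cdot 49^{2}} = \left(-29493\right) \left(- \frac{1}{37745}\right) - \frac{20206}{213 + 2 \cdot 2401} = \frac{29493}{37745} - \frac{20206}{213 + 4802} = \frac{29493}{37745} - \frac{20206}{5015} = - \frac{24590723}{7571647}$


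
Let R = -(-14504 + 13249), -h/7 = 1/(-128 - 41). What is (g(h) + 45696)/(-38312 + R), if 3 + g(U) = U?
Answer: -7722124/6262633 ≈ -1.2330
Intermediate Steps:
h = 7/169 (h = -7/(-128 - 41) = -7/(-169) = -7*(-1/169) = 7/169 ≈ 0.041420)
g(U) = -3 + U
R = 1255 (R = -1*(-1255) = 1255)
(g(h) + 45696)/(-38312 + R) = ((-3 + 7/169) + 45696)/(-38312 + 1255) = (-500/169 + 45696)/(-37057) = (7722124/169)*(-1/37057) = -7722124/6262633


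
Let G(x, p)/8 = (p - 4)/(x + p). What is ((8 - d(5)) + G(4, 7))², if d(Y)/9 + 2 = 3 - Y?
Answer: 258064/121 ≈ 2132.8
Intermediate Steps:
G(x, p) = 8*(-4 + p)/(p + x) (G(x, p) = 8*((p - 4)/(x + p)) = 8*((-4 + p)/(p + x)) = 8*(-4 + p)/(p + x))
d(Y) = 9 - 9*Y (d(Y) = -18 + 9*(3 - Y) = -18 + (27 - 9*Y) = 9 - 9*Y)
((8 - d(5)) + G(4, 7))² = ((8 - (9 - 9*5)) + 8*(-4 + 7)/(7 + 4))² = ((8 - (9 - 45)) + 8*3/11)² = ((8 - 1*(-36)) + 8*(1/11)*3)² = ((8 + 36) + 24/11)² = (44 + 24/11)² = (508/11)² = 258064/121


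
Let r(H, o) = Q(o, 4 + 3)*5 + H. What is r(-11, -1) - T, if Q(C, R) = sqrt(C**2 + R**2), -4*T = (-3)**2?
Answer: -35/4 + 25*sqrt(2) ≈ 26.605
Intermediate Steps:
T = -9/4 (T = -1/4*(-3)**2 = -1/4*9 = -9/4 ≈ -2.2500)
r(H, o) = H + 5*sqrt(49 + o**2) (r(H, o) = sqrt(o**2 + (4 + 3)**2)*5 + H = sqrt(o**2 + 7**2)*5 + H = sqrt(o**2 + 49)*5 + H = sqrt(49 + o**2)*5 + H = 5*sqrt(49 + o**2) + H = H + 5*sqrt(49 + o**2))
r(-11, -1) - T = (-11 + 5*sqrt(49 + (-1)**2)) - 1*(-9/4) = (-11 + 5*sqrt(49 + 1)) + 9/4 = (-11 + 5*sqrt(50)) + 9/4 = (-11 + 5*(5*sqrt(2))) + 9/4 = (-11 + 25*sqrt(2)) + 9/4 = -35/4 + 25*sqrt(2)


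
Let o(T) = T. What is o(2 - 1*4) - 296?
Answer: -298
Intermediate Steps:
o(2 - 1*4) - 296 = (2 - 1*4) - 296 = (2 - 4) - 296 = -2 - 296 = -298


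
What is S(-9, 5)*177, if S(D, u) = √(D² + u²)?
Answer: 177*√106 ≈ 1822.3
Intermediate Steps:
S(-9, 5)*177 = √((-9)² + 5²)*177 = √(81 + 25)*177 = √106*177 = 177*√106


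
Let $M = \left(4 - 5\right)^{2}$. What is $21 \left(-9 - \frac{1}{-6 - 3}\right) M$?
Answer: $- \frac{560}{3} \approx -186.67$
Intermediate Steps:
$M = 1$ ($M = \left(-1\right)^{2} = 1$)
$21 \left(-9 - \frac{1}{-6 - 3}\right) M = 21 \left(-9 - \frac{1}{-6 - 3}\right) 1 = 21 \left(-9 - \frac{1}{-9}\right) 1 = 21 \left(-9 - - \frac{1}{9}\right) 1 = 21 \left(-9 + \frac{1}{9}\right) 1 = 21 \left(- \frac{80}{9}\right) 1 = \left(- \frac{560}{3}\right) 1 = - \frac{560}{3}$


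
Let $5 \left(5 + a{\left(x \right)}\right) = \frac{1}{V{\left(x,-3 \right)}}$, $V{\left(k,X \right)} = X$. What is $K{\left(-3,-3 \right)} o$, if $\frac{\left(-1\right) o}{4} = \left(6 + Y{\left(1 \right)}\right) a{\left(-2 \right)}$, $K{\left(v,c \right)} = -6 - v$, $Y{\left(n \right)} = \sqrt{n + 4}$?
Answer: $- \frac{1824}{5} - \frac{304 \sqrt{5}}{5} \approx -500.75$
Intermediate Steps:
$Y{\left(n \right)} = \sqrt{4 + n}$
$a{\left(x \right)} = - \frac{76}{15}$ ($a{\left(x \right)} = -5 + \frac{1}{5 \left(-3\right)} = -5 + \frac{1}{5} \left(- \frac{1}{3}\right) = -5 - \frac{1}{15} = - \frac{76}{15}$)
$o = \frac{608}{5} + \frac{304 \sqrt{5}}{15}$ ($o = - 4 \left(6 + \sqrt{4 + 1}\right) \left(- \frac{76}{15}\right) = - 4 \left(6 + \sqrt{5}\right) \left(- \frac{76}{15}\right) = - 4 \left(- \frac{152}{5} - \frac{76 \sqrt{5}}{15}\right) = \frac{608}{5} + \frac{304 \sqrt{5}}{15} \approx 166.92$)
$K{\left(-3,-3 \right)} o = \left(-6 - -3\right) \left(\frac{608}{5} + \frac{304 \sqrt{5}}{15}\right) = \left(-6 + 3\right) \left(\frac{608}{5} + \frac{304 \sqrt{5}}{15}\right) = - 3 \left(\frac{608}{5} + \frac{304 \sqrt{5}}{15}\right) = - \frac{1824}{5} - \frac{304 \sqrt{5}}{5}$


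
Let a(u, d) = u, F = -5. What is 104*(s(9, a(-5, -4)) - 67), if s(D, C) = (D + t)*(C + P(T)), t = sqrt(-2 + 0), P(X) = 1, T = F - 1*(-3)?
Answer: -10712 - 416*I*sqrt(2) ≈ -10712.0 - 588.31*I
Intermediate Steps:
T = -2 (T = -5 - 1*(-3) = -5 + 3 = -2)
t = I*sqrt(2) (t = sqrt(-2) = I*sqrt(2) ≈ 1.4142*I)
s(D, C) = (1 + C)*(D + I*sqrt(2)) (s(D, C) = (D + I*sqrt(2))*(C + 1) = (D + I*sqrt(2))*(1 + C) = (1 + C)*(D + I*sqrt(2)))
104*(s(9, a(-5, -4)) - 67) = 104*((9 + I*sqrt(2) - 5*9 + I*(-5)*sqrt(2)) - 67) = 104*((9 + I*sqrt(2) - 45 - 5*I*sqrt(2)) - 67) = 104*((-36 - 4*I*sqrt(2)) - 67) = 104*(-103 - 4*I*sqrt(2)) = -10712 - 416*I*sqrt(2)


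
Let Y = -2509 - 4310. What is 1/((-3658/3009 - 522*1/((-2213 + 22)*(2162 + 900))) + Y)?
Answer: -171075471/1166771597540 ≈ -0.00014662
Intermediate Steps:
Y = -6819
1/((-3658/3009 - 522*1/((-2213 + 22)*(2162 + 900))) + Y) = 1/((-3658/3009 - 522*1/((-2213 + 22)*(2162 + 900))) - 6819) = 1/((-3658*1/3009 - 522/((-2191*3062))) - 6819) = 1/((-62/51 - 522/(-6708842)) - 6819) = 1/((-62/51 - 522*(-1/6708842)) - 6819) = 1/((-62/51 + 261/3354421) - 6819) = 1/(-207960791/171075471 - 6819) = 1/(-1166771597540/171075471) = -171075471/1166771597540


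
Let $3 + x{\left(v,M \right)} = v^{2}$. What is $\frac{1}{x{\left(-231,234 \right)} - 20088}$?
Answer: $\frac{1}{33270} \approx 3.0057 \cdot 10^{-5}$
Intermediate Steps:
$x{\left(v,M \right)} = -3 + v^{2}$
$\frac{1}{x{\left(-231,234 \right)} - 20088} = \frac{1}{\left(-3 + \left(-231\right)^{2}\right) - 20088} = \frac{1}{\left(-3 + 53361\right) - 20088} = \frac{1}{53358 - 20088} = \frac{1}{33270}$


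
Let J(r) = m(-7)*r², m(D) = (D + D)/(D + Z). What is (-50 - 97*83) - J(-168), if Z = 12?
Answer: 354631/5 ≈ 70926.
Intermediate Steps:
m(D) = 2*D/(12 + D) (m(D) = (D + D)/(D + 12) = (2*D)/(12 + D) = 2*D/(12 + D))
J(r) = -14*r²/5 (J(r) = (2*(-7)/(12 - 7))*r² = (2*(-7)/5)*r² = (2*(-7)*(⅕))*r² = -14*r²/5)
(-50 - 97*83) - J(-168) = (-50 - 97*83) - (-14)*(-168)²/5 = (-50 - 8051) - (-14)*28224/5 = -8101 - 1*(-395136/5) = -8101 + 395136/5 = 354631/5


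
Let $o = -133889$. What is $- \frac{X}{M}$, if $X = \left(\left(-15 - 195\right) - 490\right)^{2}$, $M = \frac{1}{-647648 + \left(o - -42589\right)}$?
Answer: $362084520000$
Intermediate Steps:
$M = - \frac{1}{738948}$ ($M = \frac{1}{-647648 - 91300} = \frac{1}{-738948} = - \frac{1}{738948} \approx -1.3533 \cdot 10^{-6}$)
$X = 490000$ ($X = \left(\left(-15 - 195\right) - 490\right)^{2} = \left(-210 - 490\right)^{2} = \left(-700\right)^{2} = 490000$)
$- \frac{X}{M} = - \frac{490000}{- \frac{1}{738948}} = - 490000 \left(-738948\right) = \left(-1\right) \left(-362084520000\right) = 362084520000$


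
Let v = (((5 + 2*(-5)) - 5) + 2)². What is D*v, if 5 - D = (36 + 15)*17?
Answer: -55168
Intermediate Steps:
D = -862 (D = 5 - (36 + 15)*17 = 5 - 51*17 = 5 - 1*867 = 5 - 867 = -862)
v = 64 (v = (((5 - 10) - 5) + 2)² = ((-5 - 5) + 2)² = (-10 + 2)² = (-8)² = 64)
D*v = -862*64 = -55168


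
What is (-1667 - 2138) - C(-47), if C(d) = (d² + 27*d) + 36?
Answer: -4781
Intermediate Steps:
C(d) = 36 + d² + 27*d
(-1667 - 2138) - C(-47) = (-1667 - 2138) - (36 + (-47)² + 27*(-47)) = -3805 - (36 + 2209 - 1269) = -3805 - 1*976 = -3805 - 976 = -4781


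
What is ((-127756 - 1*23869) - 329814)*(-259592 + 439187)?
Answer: -86464037205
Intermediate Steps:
((-127756 - 1*23869) - 329814)*(-259592 + 439187) = ((-127756 - 23869) - 329814)*179595 = (-151625 - 329814)*179595 = -481439*179595 = -86464037205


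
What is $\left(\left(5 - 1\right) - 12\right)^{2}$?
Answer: $64$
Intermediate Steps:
$\left(\left(5 - 1\right) - 12\right)^{2} = \left(4 - 12\right)^{2} = \left(-8\right)^{2} = 64$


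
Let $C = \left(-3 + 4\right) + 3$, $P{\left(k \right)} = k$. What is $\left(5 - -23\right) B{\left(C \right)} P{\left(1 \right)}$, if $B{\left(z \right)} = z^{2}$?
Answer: $448$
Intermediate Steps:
$C = 4$ ($C = 1 + 3 = 4$)
$\left(5 - -23\right) B{\left(C \right)} P{\left(1 \right)} = \left(5 - -23\right) 4^{2} \cdot 1 = \left(5 + 23\right) 16 \cdot 1 = 28 \cdot 16 \cdot 1 = 448 \cdot 1 = 448$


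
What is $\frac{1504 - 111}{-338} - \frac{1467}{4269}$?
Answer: $- \frac{2147521}{480974} \approx -4.4649$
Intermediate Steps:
$\frac{1504 - 111}{-338} - \frac{1467}{4269} = 1393 \left(- \frac{1}{338}\right) - \frac{489}{1423} = - \frac{1393}{338} - \frac{489}{1423} = - \frac{2147521}{480974}$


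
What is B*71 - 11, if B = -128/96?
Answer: -317/3 ≈ -105.67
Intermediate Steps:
B = -4/3 (B = -128*1/96 = -4/3 ≈ -1.3333)
B*71 - 11 = -4/3*71 - 11 = -284/3 - 11 = -317/3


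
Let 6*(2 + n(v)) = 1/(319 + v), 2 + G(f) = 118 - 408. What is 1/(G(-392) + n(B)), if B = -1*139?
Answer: -1080/317519 ≈ -0.0034014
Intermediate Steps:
B = -139
G(f) = -292 (G(f) = -2 + (118 - 408) = -2 - 290 = -292)
n(v) = -2 + 1/(6*(319 + v))
1/(G(-392) + n(B)) = 1/(-292 + (-3827 - 12*(-139))/(6*(319 - 139))) = 1/(-292 + (1/6)*(-3827 + 1668)/180) = 1/(-292 + (1/6)*(1/180)*(-2159)) = 1/(-292 - 2159/1080) = 1/(-317519/1080) = -1080/317519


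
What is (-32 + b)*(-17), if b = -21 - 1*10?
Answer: 1071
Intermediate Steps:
b = -31 (b = -21 - 10 = -31)
(-32 + b)*(-17) = (-32 - 31)*(-17) = -63*(-17) = 1071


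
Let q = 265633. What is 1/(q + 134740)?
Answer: 1/400373 ≈ 2.4977e-6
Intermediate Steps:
1/(q + 134740) = 1/(265633 + 134740) = 1/400373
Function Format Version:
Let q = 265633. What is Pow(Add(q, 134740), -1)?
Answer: Rational(1, 400373) ≈ 2.4977e-6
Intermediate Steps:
Pow(Add(q, 134740), -1) = Pow(Add(265633, 134740), -1) = Pow(400373, -1) = Rational(1, 400373)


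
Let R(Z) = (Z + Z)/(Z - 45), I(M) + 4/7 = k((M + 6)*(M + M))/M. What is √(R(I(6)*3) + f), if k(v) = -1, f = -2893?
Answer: I*√1263971471/661 ≈ 53.786*I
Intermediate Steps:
I(M) = -4/7 - 1/M
R(Z) = 2*Z/(-45 + Z) (R(Z) = (2*Z)/(-45 + Z) = 2*Z/(-45 + Z))
√(R(I(6)*3) + f) = √(2*((-4/7 - 1/6)*3)/(-45 + (-4/7 - 1/6)*3) - 2893) = √(2*((-4/7 - 1*⅙)*3)/(-45 + (-4/7 - 1*⅙)*3) - 2893) = √(2*((-4/7 - ⅙)*3)/(-45 + (-4/7 - ⅙)*3) - 2893) = √(2*(-31/42*3)/(-45 - 31/42*3) - 2893) = √(2*(-31/14)/(-45 - 31/14) - 2893) = √(2*(-31/14)/(-661/14) - 2893) = √(2*(-31/14)*(-14/661) - 2893) = √(62/661 - 2893) = √(-1912211/661) = I*√1263971471/661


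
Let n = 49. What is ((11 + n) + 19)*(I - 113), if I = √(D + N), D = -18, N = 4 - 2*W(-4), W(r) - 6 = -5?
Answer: -8927 + 316*I ≈ -8927.0 + 316.0*I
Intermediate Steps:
W(r) = 1 (W(r) = 6 - 5 = 1)
N = 2 (N = 4 - 2*1 = 4 - 2 = 2)
I = 4*I (I = √(-18 + 2) = √(-16) = 4*I ≈ 4.0*I)
((11 + n) + 19)*(I - 113) = ((11 + 49) + 19)*(4*I - 113) = (60 + 19)*(-113 + 4*I) = 79*(-113 + 4*I) = -8927 + 316*I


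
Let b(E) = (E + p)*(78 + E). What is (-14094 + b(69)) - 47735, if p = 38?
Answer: -46100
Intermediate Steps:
b(E) = (38 + E)*(78 + E) (b(E) = (E + 38)*(78 + E) = (38 + E)*(78 + E))
(-14094 + b(69)) - 47735 = (-14094 + (2964 + 69² + 116*69)) - 47735 = (-14094 + (2964 + 4761 + 8004)) - 47735 = (-14094 + 15729) - 47735 = 1635 - 47735 = -46100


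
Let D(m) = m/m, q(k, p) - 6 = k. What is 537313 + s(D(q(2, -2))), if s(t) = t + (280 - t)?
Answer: 537593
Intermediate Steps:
q(k, p) = 6 + k
D(m) = 1
s(t) = 280
537313 + s(D(q(2, -2))) = 537313 + 280 = 537593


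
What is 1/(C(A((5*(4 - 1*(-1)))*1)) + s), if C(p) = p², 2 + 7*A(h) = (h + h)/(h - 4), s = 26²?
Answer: 21609/14607748 ≈ 0.0014793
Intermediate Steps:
s = 676
A(h) = -2/7 + 2*h/(7*(-4 + h)) (A(h) = -2/7 + ((h + h)/(h - 4))/7 = -2/7 + ((2*h)/(-4 + h))/7 = -2/7 + (2*h/(-4 + h))/7 = -2/7 + 2*h/(7*(-4 + h)))
1/(C(A((5*(4 - 1*(-1)))*1)) + s) = 1/((8/(7*(-4 + (5*(4 - 1*(-1)))*1)))² + 676) = 1/((8/(7*(-4 + (5*(4 + 1))*1)))² + 676) = 1/((8/(7*(-4 + (5*5)*1)))² + 676) = 1/((8/(7*(-4 + 25*1)))² + 676) = 1/((8/(7*(-4 + 25)))² + 676) = 1/(((8/7)/21)² + 676) = 1/(((8/7)*(1/21))² + 676) = 1/((8/147)² + 676) = 1/(64/21609 + 676) = 1/(14607748/21609) = 21609/14607748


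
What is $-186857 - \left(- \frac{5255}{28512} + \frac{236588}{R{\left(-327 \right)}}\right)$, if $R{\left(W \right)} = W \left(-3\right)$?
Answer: $- \frac{581464617445}{3107808} \approx -1.871 \cdot 10^{5}$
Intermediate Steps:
$R{\left(W \right)} = - 3 W$
$-186857 - \left(- \frac{5255}{28512} + \frac{236588}{R{\left(-327 \right)}}\right) = -186857 - \left(- \frac{5255}{28512} + \frac{236588}{981}\right) = -186857 + \left(\left(-236588\right) \frac{1}{981} + \frac{5255}{28512}\right) = -186857 + \left(- \frac{236588}{981} + \frac{5255}{28512}\right) = -186857 - \frac{748937989}{3107808} = - \frac{581464617445}{3107808}$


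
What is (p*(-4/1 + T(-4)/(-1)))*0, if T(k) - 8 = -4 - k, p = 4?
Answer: 0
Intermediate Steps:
T(k) = 4 - k (T(k) = 8 + (-4 - k) = 4 - k)
(p*(-4/1 + T(-4)/(-1)))*0 = (4*(-4/1 + (4 - 1*(-4))/(-1)))*0 = (4*(-4*1 + (4 + 4)*(-1)))*0 = (4*(-4 + 8*(-1)))*0 = (4*(-4 - 8))*0 = (4*(-12))*0 = -48*0 = 0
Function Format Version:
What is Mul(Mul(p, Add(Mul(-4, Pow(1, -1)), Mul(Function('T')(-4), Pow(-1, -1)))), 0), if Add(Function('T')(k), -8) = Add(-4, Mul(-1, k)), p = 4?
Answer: 0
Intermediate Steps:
Function('T')(k) = Add(4, Mul(-1, k)) (Function('T')(k) = Add(8, Add(-4, Mul(-1, k))) = Add(4, Mul(-1, k)))
Mul(Mul(p, Add(Mul(-4, Pow(1, -1)), Mul(Function('T')(-4), Pow(-1, -1)))), 0) = Mul(Mul(4, Add(Mul(-4, Pow(1, -1)), Mul(Add(4, Mul(-1, -4)), Pow(-1, -1)))), 0) = Mul(Mul(4, Add(Mul(-4, 1), Mul(Add(4, 4), -1))), 0) = Mul(Mul(4, Add(-4, Mul(8, -1))), 0) = Mul(Mul(4, Add(-4, -8)), 0) = Mul(Mul(4, -12), 0) = Mul(-48, 0) = 0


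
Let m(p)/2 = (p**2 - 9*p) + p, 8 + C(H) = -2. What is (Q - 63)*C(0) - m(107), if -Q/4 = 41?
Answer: -18916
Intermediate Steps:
Q = -164 (Q = -4*41 = -164)
C(H) = -10 (C(H) = -8 - 2 = -10)
m(p) = -16*p + 2*p**2 (m(p) = 2*((p**2 - 9*p) + p) = 2*(p**2 - 8*p) = -16*p + 2*p**2)
(Q - 63)*C(0) - m(107) = (-164 - 63)*(-10) - 2*107*(-8 + 107) = -227*(-10) - 2*107*99 = 2270 - 1*21186 = 2270 - 21186 = -18916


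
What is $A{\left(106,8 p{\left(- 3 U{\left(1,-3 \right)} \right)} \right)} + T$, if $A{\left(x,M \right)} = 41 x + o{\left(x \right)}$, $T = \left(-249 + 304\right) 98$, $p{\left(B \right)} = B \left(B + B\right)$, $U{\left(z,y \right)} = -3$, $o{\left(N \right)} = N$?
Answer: $9842$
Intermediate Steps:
$p{\left(B \right)} = 2 B^{2}$ ($p{\left(B \right)} = B 2 B = 2 B^{2}$)
$T = 5390$ ($T = 55 \cdot 98 = 5390$)
$A{\left(x,M \right)} = 42 x$ ($A{\left(x,M \right)} = 41 x + x = 42 x$)
$A{\left(106,8 p{\left(- 3 U{\left(1,-3 \right)} \right)} \right)} + T = 42 \cdot 106 + 5390 = 4452 + 5390 = 9842$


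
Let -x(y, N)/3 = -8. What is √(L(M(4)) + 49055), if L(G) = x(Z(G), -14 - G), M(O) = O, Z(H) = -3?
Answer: √49079 ≈ 221.54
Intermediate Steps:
x(y, N) = 24 (x(y, N) = -3*(-8) = 24)
L(G) = 24
√(L(M(4)) + 49055) = √(24 + 49055) = √49079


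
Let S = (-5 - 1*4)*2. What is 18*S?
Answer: -324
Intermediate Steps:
S = -18 (S = (-5 - 4)*2 = -9*2 = -18)
18*S = 18*(-18) = -324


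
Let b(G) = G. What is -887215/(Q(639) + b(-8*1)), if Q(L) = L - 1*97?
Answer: -887215/534 ≈ -1661.5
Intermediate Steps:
Q(L) = -97 + L (Q(L) = L - 97 = -97 + L)
-887215/(Q(639) + b(-8*1)) = -887215/((-97 + 639) - 8*1) = -887215/(542 - 8) = -887215/534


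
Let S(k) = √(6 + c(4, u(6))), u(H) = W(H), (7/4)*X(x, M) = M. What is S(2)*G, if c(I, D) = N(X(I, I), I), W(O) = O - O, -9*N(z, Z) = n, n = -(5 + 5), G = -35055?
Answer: -93480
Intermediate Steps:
X(x, M) = 4*M/7
n = -10 (n = -1*10 = -10)
N(z, Z) = 10/9 (N(z, Z) = -⅑*(-10) = 10/9)
W(O) = 0
u(H) = 0
c(I, D) = 10/9
S(k) = 8/3 (S(k) = √(6 + 10/9) = √(64/9) = 8/3)
S(2)*G = (8/3)*(-35055) = -93480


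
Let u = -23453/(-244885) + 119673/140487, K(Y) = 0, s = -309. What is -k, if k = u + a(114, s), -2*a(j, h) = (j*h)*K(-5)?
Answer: -10866988072/11467719665 ≈ -0.94762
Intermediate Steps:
a(j, h) = 0 (a(j, h) = -j*h*0/2 = -h*j*0/2 = -½*0 = 0)
u = 10866988072/11467719665 (u = -23453*(-1/244885) + 119673*(1/140487) = 23453/244885 + 39891/46829 = 10866988072/11467719665 ≈ 0.94762)
k = 10866988072/11467719665 (k = 10866988072/11467719665 + 0 = 10866988072/11467719665 ≈ 0.94762)
-k = -1*10866988072/11467719665 = -10866988072/11467719665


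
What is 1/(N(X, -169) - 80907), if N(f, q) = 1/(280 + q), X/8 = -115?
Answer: -111/8980676 ≈ -1.2360e-5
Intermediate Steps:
X = -920 (X = 8*(-115) = -920)
1/(N(X, -169) - 80907) = 1/(1/(280 - 169) - 80907) = 1/(1/111 - 80907) = 1/(-8980676/111) = -111/8980676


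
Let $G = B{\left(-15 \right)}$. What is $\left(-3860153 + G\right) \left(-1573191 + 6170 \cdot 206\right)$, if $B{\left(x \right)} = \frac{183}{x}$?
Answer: $\frac{5832149893246}{5} \approx 1.1664 \cdot 10^{12}$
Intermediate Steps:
$G = - \frac{61}{5}$ ($G = \frac{183}{-15} = 183 \left(- \frac{1}{15}\right) = - \frac{61}{5} \approx -12.2$)
$\left(-3860153 + G\right) \left(-1573191 + 6170 \cdot 206\right) = \left(-3860153 - \frac{61}{5}\right) \left(-1573191 + 6170 \cdot 206\right) = - \frac{19300826 \left(-1573191 + 1271020\right)}{5} = \left(- \frac{19300826}{5}\right) \left(-302171\right) = \frac{5832149893246}{5}$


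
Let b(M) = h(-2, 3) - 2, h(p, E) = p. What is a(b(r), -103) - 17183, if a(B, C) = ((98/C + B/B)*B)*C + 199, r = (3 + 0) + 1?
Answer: -16964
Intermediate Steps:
r = 4 (r = 3 + 1 = 4)
b(M) = -4 (b(M) = -2 - 2 = -4)
a(B, C) = 199 + B*C*(1 + 98/C) (a(B, C) = ((98/C + 1)*B)*C + 199 = ((1 + 98/C)*B)*C + 199 = (B*(1 + 98/C))*C + 199 = B*C*(1 + 98/C) + 199 = 199 + B*C*(1 + 98/C))
a(b(r), -103) - 17183 = (199 + 98*(-4) - 4*(-103)) - 17183 = (199 - 392 + 412) - 17183 = 219 - 17183 = -16964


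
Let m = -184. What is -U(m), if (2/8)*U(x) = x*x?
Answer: -135424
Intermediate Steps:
U(x) = 4*x² (U(x) = 4*(x*x) = 4*x²)
-U(m) = -4*(-184)² = -4*33856 = -1*135424 = -135424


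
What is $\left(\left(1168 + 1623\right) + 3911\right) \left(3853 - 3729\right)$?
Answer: $831048$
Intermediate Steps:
$\left(\left(1168 + 1623\right) + 3911\right) \left(3853 - 3729\right) = \left(2791 + 3911\right) 124 = 6702 \cdot 124 = 831048$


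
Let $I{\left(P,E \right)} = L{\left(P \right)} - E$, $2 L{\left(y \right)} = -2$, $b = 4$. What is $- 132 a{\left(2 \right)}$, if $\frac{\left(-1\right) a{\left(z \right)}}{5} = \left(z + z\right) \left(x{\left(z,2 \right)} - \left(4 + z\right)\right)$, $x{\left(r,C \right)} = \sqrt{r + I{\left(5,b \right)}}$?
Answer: $-15840 + 2640 i \sqrt{3} \approx -15840.0 + 4572.6 i$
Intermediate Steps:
$L{\left(y \right)} = -1$ ($L{\left(y \right)} = \frac{1}{2} \left(-2\right) = -1$)
$I{\left(P,E \right)} = -1 - E$
$x{\left(r,C \right)} = \sqrt{-5 + r}$ ($x{\left(r,C \right)} = \sqrt{r - 5} = \sqrt{-5 + r}$)
$a{\left(z \right)} = - 10 z \left(-4 + \sqrt{-5 + z} - z\right)$ ($a{\left(z \right)} = - 5 \left(z + z\right) \left(\sqrt{-5 + z} - \left(4 + z\right)\right) = - 5 \cdot 2 z \left(-4 + \sqrt{-5 + z} - z\right) = - 10 z \left(-4 + \sqrt{-5 + z} - z\right)$)
$- 132 a{\left(2 \right)} = - 132 \cdot 10 \cdot 2 \left(4 + 2 - \sqrt{-5 + 2}\right) = - 132 \cdot 10 \cdot 2 \left(4 + 2 - \sqrt{-3}\right) = - 132 \cdot 10 \cdot 2 \left(4 + 2 - i \sqrt{3}\right) = - 132 \cdot 10 \cdot 2 \left(6 - i \sqrt{3}\right) = - 132 \left(120 - 20 i \sqrt{3}\right) = -15840 + 2640 i \sqrt{3}$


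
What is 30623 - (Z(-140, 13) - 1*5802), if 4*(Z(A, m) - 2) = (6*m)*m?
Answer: 72339/2 ≈ 36170.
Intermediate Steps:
Z(A, m) = 2 + 3*m²/2 (Z(A, m) = 2 + ((6*m)*m)/4 = 2 + (6*m²)/4 = 2 + 3*m²/2)
30623 - (Z(-140, 13) - 1*5802) = 30623 - ((2 + (3/2)*13²) - 1*5802) = 30623 - ((2 + (3/2)*169) - 5802) = 30623 - ((2 + 507/2) - 5802) = 30623 - (511/2 - 5802) = 30623 - 1*(-11093/2) = 30623 + 11093/2 = 72339/2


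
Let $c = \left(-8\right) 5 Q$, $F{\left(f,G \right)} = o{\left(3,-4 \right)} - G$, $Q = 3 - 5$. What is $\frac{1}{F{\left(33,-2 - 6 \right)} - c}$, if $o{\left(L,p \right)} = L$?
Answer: $- \frac{1}{69} \approx -0.014493$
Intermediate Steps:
$Q = -2$ ($Q = 3 - 5 = -2$)
$F{\left(f,G \right)} = 3 - G$
$c = 80$ ($c = \left(-8\right) 5 \left(-2\right) = \left(-40\right) \left(-2\right) = 80$)
$\frac{1}{F{\left(33,-2 - 6 \right)} - c} = \frac{1}{\left(3 - \left(-2 - 6\right)\right) - 80} = \frac{1}{\left(3 - -8\right) - 80} = \frac{1}{\left(3 + 8\right) - 80} = \frac{1}{11 - 80} = \frac{1}{-69} = - \frac{1}{69}$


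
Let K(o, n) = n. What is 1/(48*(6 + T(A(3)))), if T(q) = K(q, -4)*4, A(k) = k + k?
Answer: -1/480 ≈ -0.0020833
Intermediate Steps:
A(k) = 2*k
T(q) = -16 (T(q) = -4*4 = -16)
1/(48*(6 + T(A(3)))) = 1/(48*(6 - 16)) = 1/(48*(-10)) = 1/(-480) = -1/480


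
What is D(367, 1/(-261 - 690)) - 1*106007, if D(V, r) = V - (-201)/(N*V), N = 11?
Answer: -426468479/4037 ≈ -1.0564e+5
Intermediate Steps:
D(V, r) = V + 201/(11*V) (D(V, r) = V - (-201)/(11*V) = V + 201/(11*V))
D(367, 1/(-261 - 690)) - 1*106007 = (367 + (201/11)/367) - 1*106007 = (367 + (201/11)*(1/367)) - 106007 = (367 + 201/4037) - 106007 = 1481780/4037 - 106007 = -426468479/4037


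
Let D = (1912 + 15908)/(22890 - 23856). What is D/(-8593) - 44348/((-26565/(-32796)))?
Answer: -4165992239898/76091015 ≈ -54750.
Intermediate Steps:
D = -2970/161 (D = 17820/(-966) = 17820*(-1/966) = -2970/161 ≈ -18.447)
D/(-8593) - 44348/((-26565/(-32796))) = -2970/161/(-8593) - 44348/((-26565/(-32796))) = -2970/161*(-1/8593) - 44348/((-26565*(-1/32796))) = 2970/1383473 - 44348/8855/10932 = 2970/1383473 - 44348*10932/8855 = 2970/1383473 - 484812336/8855 = -4165992239898/76091015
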